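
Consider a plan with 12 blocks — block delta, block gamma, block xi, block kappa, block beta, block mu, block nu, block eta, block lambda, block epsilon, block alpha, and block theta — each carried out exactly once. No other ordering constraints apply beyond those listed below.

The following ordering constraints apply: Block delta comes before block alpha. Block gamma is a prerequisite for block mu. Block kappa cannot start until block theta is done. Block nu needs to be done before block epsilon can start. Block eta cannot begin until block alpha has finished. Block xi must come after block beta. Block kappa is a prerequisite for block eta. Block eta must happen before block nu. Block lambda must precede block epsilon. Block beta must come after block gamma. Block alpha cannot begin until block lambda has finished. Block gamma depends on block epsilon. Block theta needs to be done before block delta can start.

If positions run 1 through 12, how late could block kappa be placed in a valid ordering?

5

Every block that must follow block kappa has to come after it. Tracing all chains starting from block kappa, those blocks are: block gamma, block xi, block beta, block mu, block nu, block eta, block epsilon — 7 in total.
So at least 7 blocks follow block kappa, putting block kappa no later than position 5. That position is achievable by scheduling everything else first.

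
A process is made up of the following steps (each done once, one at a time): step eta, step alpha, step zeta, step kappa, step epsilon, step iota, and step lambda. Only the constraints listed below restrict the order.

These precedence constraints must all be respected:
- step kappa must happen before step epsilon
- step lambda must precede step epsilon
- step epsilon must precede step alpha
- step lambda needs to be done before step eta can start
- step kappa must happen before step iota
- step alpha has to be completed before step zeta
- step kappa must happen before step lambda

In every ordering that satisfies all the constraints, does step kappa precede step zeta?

Tracing the constraints gives a chain: step kappa → step epsilon → step alpha → step zeta.
So step kappa must precede step zeta in any valid ordering.

Yes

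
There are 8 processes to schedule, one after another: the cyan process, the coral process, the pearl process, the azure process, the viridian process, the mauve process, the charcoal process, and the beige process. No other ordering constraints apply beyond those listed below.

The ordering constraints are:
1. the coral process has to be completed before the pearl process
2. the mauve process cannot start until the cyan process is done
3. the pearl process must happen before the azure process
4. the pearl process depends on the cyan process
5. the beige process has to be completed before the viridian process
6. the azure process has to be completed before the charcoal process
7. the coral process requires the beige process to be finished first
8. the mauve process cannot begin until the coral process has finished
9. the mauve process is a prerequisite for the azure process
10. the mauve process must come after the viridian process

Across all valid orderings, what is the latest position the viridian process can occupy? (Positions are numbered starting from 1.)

5

Following every chain forward from the viridian process, the processes that must come later are the azure process, the mauve process, the charcoal process — 3 of them.
So at least 3 processes follow the viridian process, putting the viridian process no later than position 5. That position is achievable by scheduling everything else first.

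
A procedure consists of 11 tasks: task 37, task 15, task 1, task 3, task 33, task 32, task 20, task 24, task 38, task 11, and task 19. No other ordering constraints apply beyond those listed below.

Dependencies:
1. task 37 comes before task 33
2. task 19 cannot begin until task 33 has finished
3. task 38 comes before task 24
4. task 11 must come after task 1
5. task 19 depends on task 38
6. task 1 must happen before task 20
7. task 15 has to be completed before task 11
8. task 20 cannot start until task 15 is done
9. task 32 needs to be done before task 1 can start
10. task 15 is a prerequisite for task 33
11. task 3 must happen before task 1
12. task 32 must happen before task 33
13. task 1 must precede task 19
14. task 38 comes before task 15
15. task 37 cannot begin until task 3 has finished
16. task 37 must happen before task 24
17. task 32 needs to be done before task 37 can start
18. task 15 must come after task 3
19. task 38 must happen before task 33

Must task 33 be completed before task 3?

There is a chain task 3 → task 37 → task 33, which puts task 3 before task 33.
So task 33 never precedes task 3.

No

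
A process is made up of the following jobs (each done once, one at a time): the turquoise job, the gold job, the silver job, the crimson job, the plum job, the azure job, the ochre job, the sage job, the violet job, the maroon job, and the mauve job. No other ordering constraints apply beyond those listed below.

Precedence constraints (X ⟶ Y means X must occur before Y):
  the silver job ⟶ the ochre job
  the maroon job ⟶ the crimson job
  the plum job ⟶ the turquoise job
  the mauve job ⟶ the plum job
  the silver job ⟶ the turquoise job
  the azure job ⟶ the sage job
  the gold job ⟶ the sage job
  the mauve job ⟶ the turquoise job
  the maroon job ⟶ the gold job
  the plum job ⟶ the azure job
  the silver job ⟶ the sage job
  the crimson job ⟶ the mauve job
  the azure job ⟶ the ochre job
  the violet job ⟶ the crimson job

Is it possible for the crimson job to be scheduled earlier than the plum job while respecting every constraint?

The constraints force the crimson job before the plum job, so yes — every valid ordering has the crimson job earlier.

Yes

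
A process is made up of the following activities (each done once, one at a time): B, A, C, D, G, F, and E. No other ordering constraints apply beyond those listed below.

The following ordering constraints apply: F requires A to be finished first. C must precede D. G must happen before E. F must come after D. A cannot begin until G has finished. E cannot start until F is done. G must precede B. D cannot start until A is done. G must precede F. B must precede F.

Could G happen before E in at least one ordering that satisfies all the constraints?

The constraints force G before E, so yes — every valid ordering has G earlier.

Yes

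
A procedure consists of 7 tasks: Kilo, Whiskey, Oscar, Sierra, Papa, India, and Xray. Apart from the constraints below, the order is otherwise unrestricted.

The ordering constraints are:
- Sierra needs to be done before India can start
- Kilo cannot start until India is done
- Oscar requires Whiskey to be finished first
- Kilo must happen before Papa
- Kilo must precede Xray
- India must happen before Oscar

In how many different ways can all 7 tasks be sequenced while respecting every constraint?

36

The tasks with no prerequisites are Whiskey, Sierra; any of them can be placed first.
Systematically extending each partial ordering one task at a time and counting, there are 36 complete orderings.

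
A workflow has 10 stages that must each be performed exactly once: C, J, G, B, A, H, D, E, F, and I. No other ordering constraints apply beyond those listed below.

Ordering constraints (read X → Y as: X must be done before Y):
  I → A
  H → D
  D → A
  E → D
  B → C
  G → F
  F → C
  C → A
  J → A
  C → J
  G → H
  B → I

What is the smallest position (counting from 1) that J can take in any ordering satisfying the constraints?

5

The stages that are forced before J, directly or transitively, are C, G, B, F. That's 4 stages.
With 4 mandatory predecessors, the earliest J can sit is position 4+1 = 5, and placing just those 4 first achieves it.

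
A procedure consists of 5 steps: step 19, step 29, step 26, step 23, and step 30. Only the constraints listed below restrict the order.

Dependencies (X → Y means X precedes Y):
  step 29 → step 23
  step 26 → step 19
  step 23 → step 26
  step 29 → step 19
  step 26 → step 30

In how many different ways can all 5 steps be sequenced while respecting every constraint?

2

Step 29 is the only step with nothing required before it, so every ordering starts there.
Systematically extending each partial ordering one step at a time and counting, there are 2 complete orderings.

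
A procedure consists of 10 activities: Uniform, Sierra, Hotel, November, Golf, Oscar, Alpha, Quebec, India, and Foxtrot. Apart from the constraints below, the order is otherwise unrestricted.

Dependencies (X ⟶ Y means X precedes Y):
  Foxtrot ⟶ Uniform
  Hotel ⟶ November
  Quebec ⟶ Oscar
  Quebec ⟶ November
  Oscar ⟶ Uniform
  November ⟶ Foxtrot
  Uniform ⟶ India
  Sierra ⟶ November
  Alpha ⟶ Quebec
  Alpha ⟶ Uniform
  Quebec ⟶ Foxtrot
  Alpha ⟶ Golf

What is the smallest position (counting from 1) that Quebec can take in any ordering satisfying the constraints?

Working backwards through the constraints from Quebec, its only required predecessor is Alpha.
So at minimum 1 activity comes before Quebec, putting Quebec no earlier than position 2. That position is achievable by scheduling exactly that predecessor first.

2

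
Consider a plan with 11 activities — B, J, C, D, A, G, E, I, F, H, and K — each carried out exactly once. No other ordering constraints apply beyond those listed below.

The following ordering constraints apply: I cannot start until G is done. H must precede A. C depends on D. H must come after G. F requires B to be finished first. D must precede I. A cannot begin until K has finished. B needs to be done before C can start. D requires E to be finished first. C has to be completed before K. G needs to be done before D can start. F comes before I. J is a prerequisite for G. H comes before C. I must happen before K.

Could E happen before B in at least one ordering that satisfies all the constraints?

No chain of constraints runs from B to E, so B is not required to come first.
That means at least one valid schedule has E before B.

Yes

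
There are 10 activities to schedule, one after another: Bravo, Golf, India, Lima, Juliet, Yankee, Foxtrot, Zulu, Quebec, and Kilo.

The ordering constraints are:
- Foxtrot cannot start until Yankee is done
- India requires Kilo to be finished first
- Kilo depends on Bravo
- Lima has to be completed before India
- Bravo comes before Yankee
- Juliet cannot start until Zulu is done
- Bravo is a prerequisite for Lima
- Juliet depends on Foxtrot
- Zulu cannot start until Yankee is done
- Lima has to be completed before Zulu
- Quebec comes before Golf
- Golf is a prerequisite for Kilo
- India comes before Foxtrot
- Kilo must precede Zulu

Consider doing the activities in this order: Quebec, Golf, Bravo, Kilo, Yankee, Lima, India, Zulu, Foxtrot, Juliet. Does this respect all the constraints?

Every stated constraint is respected: Kilo sits at position 4, ahead of Zulu at position 8, and each of the other listed pairs likewise has the predecessor earlier in the sequence.

Yes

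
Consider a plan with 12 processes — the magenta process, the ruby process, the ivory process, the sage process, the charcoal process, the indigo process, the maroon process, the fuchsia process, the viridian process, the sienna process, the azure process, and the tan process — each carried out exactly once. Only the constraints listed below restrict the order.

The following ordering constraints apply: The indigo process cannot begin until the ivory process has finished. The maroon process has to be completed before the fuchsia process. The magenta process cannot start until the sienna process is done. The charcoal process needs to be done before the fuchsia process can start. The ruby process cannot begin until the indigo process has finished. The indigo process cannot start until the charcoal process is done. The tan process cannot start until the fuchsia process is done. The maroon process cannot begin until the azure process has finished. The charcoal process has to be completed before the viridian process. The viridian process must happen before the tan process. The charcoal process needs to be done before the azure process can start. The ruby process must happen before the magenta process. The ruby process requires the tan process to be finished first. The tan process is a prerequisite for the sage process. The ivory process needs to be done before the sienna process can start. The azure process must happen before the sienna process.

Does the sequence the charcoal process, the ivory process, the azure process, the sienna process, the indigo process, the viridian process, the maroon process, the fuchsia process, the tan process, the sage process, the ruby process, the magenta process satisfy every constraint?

Every stated constraint is respected: the sienna process sits at position 4, ahead of the magenta process at position 12, and each of the other listed pairs likewise has the predecessor earlier in the sequence.

Yes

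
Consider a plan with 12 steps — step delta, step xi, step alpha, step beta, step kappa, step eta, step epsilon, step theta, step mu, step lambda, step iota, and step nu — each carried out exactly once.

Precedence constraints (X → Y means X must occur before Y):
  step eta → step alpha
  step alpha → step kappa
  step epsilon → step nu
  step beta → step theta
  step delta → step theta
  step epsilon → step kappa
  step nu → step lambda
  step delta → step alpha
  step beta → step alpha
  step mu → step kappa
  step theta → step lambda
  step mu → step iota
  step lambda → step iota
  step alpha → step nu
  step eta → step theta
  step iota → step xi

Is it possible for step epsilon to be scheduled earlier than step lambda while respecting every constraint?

Yes

Every valid ordering already has step epsilon before step lambda (the constraints require it), so in particular at least one does.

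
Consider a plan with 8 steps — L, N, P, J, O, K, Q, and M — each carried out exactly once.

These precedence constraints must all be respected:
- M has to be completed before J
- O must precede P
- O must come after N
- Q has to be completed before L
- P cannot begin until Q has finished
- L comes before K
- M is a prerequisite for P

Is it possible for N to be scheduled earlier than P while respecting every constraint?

N is actually forced before P by the constraints, so certainly some valid ordering has N first.

Yes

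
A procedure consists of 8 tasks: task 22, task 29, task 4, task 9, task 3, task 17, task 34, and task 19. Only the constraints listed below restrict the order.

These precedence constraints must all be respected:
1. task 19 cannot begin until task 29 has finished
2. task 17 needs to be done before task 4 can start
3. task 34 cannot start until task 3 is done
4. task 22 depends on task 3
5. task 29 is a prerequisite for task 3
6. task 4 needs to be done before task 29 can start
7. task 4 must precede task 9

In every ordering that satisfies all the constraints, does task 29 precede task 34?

Chaining the stated constraints: task 29 → task 3 → task 34.
That forces task 29 before task 34 in every valid schedule.

Yes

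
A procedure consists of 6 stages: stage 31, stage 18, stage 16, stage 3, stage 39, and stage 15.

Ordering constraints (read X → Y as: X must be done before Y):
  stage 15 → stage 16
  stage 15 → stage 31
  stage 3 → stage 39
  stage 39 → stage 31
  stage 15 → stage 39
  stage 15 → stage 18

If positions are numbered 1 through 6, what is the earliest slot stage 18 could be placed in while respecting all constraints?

2

The only stage forced before stage 18 (directly or transitively) is stage 15.
So at minimum 1 stage comes before stage 18, putting stage 18 no earlier than position 2. That position is achievable by scheduling exactly that predecessor first.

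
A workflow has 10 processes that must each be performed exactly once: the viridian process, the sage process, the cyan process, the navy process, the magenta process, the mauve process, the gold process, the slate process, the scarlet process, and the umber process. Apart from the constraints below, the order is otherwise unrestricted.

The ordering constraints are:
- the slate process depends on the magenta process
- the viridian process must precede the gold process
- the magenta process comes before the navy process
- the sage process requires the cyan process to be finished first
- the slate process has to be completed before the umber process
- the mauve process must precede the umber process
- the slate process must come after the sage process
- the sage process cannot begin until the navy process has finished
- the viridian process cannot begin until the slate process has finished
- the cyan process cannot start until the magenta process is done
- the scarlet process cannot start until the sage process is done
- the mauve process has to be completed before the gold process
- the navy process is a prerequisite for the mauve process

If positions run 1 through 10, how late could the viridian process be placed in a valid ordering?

Following the constraints forward from the viridian process, its only required successor is the gold process.
So at least 1 process follows the viridian process, putting the viridian process no later than position 9. That position is achievable by scheduling everything else first.

9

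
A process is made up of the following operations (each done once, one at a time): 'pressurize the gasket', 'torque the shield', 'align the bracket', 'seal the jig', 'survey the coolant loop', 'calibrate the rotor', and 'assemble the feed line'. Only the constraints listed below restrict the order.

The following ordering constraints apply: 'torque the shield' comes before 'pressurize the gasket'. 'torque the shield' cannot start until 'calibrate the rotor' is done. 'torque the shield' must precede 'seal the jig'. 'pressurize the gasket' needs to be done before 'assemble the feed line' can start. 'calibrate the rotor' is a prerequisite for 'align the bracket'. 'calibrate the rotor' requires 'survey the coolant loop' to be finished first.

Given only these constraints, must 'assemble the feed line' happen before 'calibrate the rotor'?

No

The constraints actually force 'calibrate the rotor' before 'assemble the feed line' (via 'calibrate the rotor' → 'torque the shield' → 'pressurize the gasket' → 'assemble the feed line'), not the other way around.
So 'assemble the feed line' does not have to come before 'calibrate the rotor' — it cannot.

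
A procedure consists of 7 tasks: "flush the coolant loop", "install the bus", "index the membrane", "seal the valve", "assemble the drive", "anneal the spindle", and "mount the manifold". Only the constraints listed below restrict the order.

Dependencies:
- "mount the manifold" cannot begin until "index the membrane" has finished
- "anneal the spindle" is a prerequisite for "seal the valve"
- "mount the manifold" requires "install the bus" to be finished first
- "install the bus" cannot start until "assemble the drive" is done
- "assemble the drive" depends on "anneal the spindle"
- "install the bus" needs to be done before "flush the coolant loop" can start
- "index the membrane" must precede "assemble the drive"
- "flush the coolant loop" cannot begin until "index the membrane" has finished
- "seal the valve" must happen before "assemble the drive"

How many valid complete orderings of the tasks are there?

6

2 tasks have no prerequisites ("index the membrane", "anneal the spindle"), so any of them could come first.
Systematically extending each partial ordering one task at a time and counting, there are 6 complete orderings.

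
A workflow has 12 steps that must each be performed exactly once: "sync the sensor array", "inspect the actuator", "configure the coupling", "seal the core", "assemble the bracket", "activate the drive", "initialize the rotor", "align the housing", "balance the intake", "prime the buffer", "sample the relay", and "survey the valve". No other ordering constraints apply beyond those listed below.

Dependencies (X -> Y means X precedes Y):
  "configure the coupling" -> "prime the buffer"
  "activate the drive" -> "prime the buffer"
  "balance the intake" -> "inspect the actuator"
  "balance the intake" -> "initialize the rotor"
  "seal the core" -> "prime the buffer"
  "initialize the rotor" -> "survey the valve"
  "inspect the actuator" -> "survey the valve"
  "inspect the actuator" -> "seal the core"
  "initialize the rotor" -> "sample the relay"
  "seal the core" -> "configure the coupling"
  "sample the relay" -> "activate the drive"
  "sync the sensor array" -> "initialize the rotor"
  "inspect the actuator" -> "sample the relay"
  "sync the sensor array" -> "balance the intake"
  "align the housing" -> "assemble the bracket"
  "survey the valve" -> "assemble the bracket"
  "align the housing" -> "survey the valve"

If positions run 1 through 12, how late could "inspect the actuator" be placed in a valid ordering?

5

Following every chain forward from "inspect the actuator", the steps that must come later are "configure the coupling", "seal the core", "assemble the bracket", "activate the drive", "prime the buffer", "sample the relay", "survey the valve" — 7 of them.
With 7 mandatory successors out of 12 steps total, the latest slot for "inspect the actuator" is 12−7 = 5, and it's reachable by doing all non-successors before "inspect the actuator".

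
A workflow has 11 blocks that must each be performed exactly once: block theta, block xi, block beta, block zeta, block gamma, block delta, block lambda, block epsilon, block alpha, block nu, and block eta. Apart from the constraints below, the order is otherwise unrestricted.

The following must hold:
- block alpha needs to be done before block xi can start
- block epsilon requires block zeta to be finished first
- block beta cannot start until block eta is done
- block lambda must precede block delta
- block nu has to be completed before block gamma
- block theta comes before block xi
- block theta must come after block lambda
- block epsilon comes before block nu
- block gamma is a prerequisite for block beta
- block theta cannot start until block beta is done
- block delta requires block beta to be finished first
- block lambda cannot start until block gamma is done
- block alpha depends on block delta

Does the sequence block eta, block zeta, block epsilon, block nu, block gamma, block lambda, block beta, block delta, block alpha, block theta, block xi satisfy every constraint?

Checking each listed constraint against this order: for instance, block eta is in position 1 and block beta in position 7, so that constraint holds — and the remaining constraints check out the same way.

Yes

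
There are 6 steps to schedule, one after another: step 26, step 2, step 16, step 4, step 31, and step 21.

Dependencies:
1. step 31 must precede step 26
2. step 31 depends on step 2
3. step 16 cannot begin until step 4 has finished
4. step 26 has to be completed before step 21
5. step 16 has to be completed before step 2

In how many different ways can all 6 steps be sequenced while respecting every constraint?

1

Only step 4 has no prerequisites, so it must go first.
Every step is then forced in turn, so only 1 complete ordering is consistent with the constraints.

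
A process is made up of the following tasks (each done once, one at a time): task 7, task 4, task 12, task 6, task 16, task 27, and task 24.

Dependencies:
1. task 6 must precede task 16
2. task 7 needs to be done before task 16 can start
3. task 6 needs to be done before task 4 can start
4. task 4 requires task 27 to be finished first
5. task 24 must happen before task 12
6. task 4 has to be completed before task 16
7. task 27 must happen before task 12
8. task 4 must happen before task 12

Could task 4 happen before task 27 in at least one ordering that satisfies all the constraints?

No

There is a dependency chain task 27 → task 4, so task 4 always comes after task 27.
Hence task 4 can never be scheduled before task 27.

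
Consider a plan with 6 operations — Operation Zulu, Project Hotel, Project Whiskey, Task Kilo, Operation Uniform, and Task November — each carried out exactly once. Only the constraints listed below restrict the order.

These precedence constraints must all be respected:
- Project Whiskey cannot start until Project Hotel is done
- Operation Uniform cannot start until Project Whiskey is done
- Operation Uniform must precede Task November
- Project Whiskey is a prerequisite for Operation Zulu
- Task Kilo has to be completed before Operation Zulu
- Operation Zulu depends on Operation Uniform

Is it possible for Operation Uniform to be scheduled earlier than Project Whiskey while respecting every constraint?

No

Following Project Whiskey → Operation Uniform, Project Whiskey must precede Operation Uniform in every valid ordering.
Hence Operation Uniform can never be scheduled before Project Whiskey.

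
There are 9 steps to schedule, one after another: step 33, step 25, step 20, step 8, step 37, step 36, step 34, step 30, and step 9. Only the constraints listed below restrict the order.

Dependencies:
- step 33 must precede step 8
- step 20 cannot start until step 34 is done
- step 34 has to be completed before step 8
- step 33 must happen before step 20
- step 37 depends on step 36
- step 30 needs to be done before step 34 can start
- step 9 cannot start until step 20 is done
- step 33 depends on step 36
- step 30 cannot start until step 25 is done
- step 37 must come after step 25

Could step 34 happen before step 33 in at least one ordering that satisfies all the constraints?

Nothing in the constraints forces step 33 before step 34 — there is no chain from step 33 to step 34.
So a valid ordering placing step 34 earlier than step 33 exists.

Yes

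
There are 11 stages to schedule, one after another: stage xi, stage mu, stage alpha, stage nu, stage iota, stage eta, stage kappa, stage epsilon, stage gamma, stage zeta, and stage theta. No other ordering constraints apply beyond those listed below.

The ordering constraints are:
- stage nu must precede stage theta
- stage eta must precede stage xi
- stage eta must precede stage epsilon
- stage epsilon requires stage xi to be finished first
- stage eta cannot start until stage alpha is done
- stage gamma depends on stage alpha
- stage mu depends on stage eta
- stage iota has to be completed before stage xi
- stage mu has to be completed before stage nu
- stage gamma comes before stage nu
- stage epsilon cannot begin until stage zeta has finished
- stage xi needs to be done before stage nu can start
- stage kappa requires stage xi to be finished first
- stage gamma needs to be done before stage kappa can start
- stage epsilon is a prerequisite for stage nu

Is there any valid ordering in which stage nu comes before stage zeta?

The constraints give a chain stage zeta → stage epsilon → stage nu, which forces stage zeta before stage nu.
Hence stage nu can never be scheduled before stage zeta.

No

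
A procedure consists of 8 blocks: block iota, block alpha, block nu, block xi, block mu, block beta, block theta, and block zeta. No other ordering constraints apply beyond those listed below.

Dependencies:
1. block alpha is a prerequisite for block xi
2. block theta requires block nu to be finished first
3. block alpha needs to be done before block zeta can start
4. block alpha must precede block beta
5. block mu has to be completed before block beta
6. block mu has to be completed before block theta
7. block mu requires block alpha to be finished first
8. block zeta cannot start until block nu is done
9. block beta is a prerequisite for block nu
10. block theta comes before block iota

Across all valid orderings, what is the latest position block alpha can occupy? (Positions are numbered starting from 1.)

The blocks that are forced after block alpha, directly or by a chain of constraints, are block iota, block nu, block xi, block mu, block beta, block theta, block zeta. That's 7 blocks.
With 7 mandatory successors out of 8 blocks total, the latest slot for block alpha is 8−7 = 1, and it's reachable by doing all non-successors before block alpha.

1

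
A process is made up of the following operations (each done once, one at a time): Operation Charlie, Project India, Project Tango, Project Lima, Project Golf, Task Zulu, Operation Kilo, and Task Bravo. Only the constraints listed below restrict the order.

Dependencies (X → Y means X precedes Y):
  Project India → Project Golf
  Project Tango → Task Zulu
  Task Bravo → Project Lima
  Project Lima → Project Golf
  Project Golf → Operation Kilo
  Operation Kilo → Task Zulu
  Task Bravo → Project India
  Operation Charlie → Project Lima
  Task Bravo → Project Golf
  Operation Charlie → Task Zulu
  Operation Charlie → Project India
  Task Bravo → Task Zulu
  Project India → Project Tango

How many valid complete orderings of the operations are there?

The operations with no prerequisites are Operation Charlie, Task Bravo; any of them can be placed first.
Counting all ways to extend the partial order to a total order gives 14.

14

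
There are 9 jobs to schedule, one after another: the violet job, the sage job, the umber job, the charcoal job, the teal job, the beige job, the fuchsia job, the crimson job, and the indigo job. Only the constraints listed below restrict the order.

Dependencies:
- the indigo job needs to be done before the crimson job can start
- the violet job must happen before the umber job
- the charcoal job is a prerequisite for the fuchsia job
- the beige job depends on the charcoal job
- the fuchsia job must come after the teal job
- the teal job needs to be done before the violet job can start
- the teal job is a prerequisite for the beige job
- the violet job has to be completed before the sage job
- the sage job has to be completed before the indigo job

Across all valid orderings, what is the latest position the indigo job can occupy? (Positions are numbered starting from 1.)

8

Following the constraints forward from the indigo job, its only required successor is the crimson job.
So at least 1 job follows the indigo job, putting the indigo job no later than position 8. That position is achievable by scheduling everything else first.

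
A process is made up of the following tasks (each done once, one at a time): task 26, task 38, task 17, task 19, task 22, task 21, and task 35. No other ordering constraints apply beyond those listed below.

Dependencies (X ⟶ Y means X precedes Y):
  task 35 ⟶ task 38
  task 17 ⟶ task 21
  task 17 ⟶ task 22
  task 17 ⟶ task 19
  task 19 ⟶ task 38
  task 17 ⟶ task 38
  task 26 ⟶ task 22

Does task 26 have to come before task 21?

No

Nothing in the constraints links task 26 and task 21; they are unordered relative to each other.
A valid ordering placing task 21 before task 26 exists, so the answer is no.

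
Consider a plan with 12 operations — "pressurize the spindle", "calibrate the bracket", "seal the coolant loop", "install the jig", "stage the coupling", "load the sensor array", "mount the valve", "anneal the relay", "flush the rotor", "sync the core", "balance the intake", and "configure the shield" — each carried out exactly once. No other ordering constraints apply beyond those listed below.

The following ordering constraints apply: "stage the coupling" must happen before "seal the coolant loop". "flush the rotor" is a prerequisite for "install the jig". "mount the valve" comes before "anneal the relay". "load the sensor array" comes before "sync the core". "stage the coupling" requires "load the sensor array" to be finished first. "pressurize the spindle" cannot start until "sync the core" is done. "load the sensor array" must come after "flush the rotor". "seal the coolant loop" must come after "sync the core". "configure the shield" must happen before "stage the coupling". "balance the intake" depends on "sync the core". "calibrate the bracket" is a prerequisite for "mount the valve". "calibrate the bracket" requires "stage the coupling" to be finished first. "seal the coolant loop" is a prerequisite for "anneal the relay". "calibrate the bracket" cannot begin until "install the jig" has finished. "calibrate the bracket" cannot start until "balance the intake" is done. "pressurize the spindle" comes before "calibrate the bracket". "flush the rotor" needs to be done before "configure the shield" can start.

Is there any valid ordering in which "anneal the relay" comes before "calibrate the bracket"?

Following "calibrate the bracket" → "mount the valve" → "anneal the relay", "calibrate the bracket" must precede "anneal the relay" in every valid ordering.
So no valid ordering can have "anneal the relay" before "calibrate the bracket".

No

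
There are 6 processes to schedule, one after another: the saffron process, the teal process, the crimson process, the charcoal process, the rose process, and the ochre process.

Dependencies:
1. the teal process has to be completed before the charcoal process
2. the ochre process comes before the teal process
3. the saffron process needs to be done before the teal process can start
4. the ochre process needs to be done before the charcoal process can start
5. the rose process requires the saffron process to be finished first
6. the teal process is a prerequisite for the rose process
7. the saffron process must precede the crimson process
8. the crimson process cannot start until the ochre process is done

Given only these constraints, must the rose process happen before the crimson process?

The rose process and the crimson process are not related by any chain of constraints.
There exist valid orderings with the crimson process before the rose process, so the rose process is not required to come first.

No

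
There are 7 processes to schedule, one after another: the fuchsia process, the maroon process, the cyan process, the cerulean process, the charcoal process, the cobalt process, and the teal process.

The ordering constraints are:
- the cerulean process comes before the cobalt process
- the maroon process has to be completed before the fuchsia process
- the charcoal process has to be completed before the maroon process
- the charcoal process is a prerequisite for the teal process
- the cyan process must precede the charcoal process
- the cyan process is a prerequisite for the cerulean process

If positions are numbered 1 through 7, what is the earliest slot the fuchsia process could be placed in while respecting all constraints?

4

Every process that must precede the fuchsia process has to come before it. Tracing all chains that end at the fuchsia process, those processes are: the maroon process, the cyan process, the charcoal process — 3 in total.
With 3 mandatory predecessors, the earliest the fuchsia process can sit is position 3+1 = 4, and placing just those 3 first achieves it.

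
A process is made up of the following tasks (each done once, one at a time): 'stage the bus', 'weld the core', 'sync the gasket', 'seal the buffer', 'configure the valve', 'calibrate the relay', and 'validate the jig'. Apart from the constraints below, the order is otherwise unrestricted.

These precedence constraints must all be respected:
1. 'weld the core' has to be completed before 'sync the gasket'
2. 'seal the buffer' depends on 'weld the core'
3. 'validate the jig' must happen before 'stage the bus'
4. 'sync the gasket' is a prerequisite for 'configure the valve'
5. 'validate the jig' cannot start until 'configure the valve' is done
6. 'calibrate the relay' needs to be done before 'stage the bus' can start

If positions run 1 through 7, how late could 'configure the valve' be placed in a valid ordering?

5

The tasks that are forced after 'configure the valve', directly or by a chain of constraints, are 'stage the bus', 'validate the jig'. That's 2 tasks.
With 2 mandatory successors out of 7 tasks total, the latest slot for 'configure the valve' is 7−2 = 5, and it's reachable by doing all non-successors before 'configure the valve'.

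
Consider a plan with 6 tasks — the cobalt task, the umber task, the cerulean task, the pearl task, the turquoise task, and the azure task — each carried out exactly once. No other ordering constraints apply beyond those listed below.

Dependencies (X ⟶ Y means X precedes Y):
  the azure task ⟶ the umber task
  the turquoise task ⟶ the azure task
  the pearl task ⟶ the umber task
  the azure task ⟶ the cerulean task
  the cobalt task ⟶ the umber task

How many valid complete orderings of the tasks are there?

The tasks with no prerequisites are the cobalt task, the pearl task, the turquoise task; any of them can be placed first.
Enumerating by repeatedly choosing an available task (one whose prerequisites are all placed) gives 32 distinct complete orderings.

32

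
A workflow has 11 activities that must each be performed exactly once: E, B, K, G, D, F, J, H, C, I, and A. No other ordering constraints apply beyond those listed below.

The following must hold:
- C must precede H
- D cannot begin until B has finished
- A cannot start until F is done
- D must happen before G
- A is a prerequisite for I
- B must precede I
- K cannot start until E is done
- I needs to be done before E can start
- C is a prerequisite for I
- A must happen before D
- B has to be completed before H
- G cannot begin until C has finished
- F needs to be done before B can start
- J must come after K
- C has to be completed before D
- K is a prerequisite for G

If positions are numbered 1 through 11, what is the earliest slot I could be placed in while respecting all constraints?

Working backwards through the constraints from I, its full set of required predecessors is B, F, C, A — 4 of them.
So at minimum 4 activities come before I, putting I no earlier than position 5. That position is achievable by scheduling exactly those predecessors first.

5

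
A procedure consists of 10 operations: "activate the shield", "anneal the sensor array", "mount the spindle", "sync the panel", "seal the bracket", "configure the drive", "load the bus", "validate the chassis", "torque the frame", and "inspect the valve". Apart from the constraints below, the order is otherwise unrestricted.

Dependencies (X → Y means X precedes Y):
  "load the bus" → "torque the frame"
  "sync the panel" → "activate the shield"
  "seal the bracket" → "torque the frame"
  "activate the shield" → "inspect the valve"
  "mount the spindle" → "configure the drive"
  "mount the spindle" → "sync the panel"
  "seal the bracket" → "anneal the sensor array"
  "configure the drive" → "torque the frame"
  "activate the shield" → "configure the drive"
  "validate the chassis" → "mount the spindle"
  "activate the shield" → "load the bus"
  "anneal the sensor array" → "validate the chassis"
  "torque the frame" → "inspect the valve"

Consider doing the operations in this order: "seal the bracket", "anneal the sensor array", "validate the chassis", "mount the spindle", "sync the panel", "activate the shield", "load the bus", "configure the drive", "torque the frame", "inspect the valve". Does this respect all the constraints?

Yes

Checking each listed constraint against this order: for instance, "seal the bracket" is in position 1 and "torque the frame" in position 9, so that constraint holds — and the remaining constraints check out the same way.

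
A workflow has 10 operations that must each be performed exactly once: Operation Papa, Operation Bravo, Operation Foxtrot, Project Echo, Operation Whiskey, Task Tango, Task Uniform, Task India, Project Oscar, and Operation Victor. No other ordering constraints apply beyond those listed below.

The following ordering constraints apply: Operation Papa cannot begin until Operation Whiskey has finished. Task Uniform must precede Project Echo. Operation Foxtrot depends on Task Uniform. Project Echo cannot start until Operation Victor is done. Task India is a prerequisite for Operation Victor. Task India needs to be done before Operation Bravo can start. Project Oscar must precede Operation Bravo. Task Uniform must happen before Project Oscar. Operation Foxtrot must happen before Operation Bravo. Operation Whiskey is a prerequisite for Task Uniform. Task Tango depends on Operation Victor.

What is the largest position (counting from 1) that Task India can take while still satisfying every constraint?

The operations that are forced after Task India, directly or by a chain of constraints, are Operation Bravo, Project Echo, Task Tango, Operation Victor. That's 4 operations.
With 4 mandatory successors out of 10 operations total, the latest slot for Task India is 10−4 = 6, and it's reachable by doing all non-successors before Task India.

6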